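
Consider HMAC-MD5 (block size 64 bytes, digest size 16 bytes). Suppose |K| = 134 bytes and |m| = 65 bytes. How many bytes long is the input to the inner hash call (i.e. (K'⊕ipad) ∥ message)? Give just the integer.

Key is 134 > 64 bytes, so it is hashed to 16 bytes then zero-padded to 64: |K'| = 64.
Inner input = (K'⊕ipad) ∥ m → 64 + 65 = 129 bytes.

129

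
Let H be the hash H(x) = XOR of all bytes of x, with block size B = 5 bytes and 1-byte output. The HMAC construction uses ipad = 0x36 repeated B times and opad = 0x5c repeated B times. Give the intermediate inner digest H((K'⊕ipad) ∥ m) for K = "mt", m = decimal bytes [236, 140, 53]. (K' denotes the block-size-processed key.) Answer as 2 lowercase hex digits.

Key "mt" = 6d 74 is 2 bytes ≤ B = 5; zero-pad to 5 bytes: K' = 6d 74 00 00 00.
K' ⊕ ipad = 5b 42 36 36 36.
Inner input = 5b 42 36 36 36 ∥ ec 8c 35.
Inner hash: XOR 5b⊕42⊕36⊕36⊕36⊕ec⊕8c⊕35 = 7a.

7a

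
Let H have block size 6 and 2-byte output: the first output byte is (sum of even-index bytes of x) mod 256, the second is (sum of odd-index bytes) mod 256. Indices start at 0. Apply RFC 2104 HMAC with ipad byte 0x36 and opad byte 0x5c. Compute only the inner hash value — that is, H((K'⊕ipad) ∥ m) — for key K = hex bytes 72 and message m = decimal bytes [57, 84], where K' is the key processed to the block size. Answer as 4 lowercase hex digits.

e9f6

Key hex bytes 72 is 1 byte ≤ B = 6; zero-pad to 6 bytes: K' = 72 00 00 00 00 00.
K' ⊕ ipad = 44 36 36 36 36 36.
Inner input = 44 36 36 36 36 36 ∥ 39 54.
Inner hash: even-index sum = 233 mod 256 = 233; odd-index sum = 246 mod 256 = 246 → e9 f6.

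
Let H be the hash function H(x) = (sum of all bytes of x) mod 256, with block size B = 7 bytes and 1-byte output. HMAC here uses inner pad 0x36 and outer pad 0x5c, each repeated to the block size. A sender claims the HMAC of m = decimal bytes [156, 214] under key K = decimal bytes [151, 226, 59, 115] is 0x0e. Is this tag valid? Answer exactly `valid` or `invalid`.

Key decimal bytes [151, 226, 59, 115] = 97 e2 3b 73 is 4 bytes ≤ B = 7; zero-pad to 7 bytes: K' = 97 e2 3b 73 00 00 00.
K' ⊕ ipad = a1 d4 0d 45 36 36 36; K' ⊕ opad = cb be 67 2f 5c 5c 5c.
Inner hash: sum = 161+212+13+69+54+54+54+156+214 = 987; mod 256 = 219 → db.
Outer hash (recomputed tag): sum = 203+190+103+47+92+92+92+219 = 1038; mod 256 = 14 → 0e.
Recomputed tag = 0e; claimed = 0e → match.

valid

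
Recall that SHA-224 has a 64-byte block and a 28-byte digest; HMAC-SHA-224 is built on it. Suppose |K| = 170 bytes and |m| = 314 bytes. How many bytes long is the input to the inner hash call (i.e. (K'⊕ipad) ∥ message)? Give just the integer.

378

Key is 170 > 64 bytes, so it is hashed to 28 bytes then zero-padded to 64: |K'| = 64.
Inner input = (K'⊕ipad) ∥ m → 64 + 314 = 378 bytes.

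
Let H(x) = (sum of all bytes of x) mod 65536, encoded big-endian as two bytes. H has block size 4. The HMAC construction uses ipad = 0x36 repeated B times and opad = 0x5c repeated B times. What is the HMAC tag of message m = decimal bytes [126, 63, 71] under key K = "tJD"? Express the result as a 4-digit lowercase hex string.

Key "tJD" = 74 4a 44 is 3 bytes ≤ B = 4; zero-pad to 4 bytes: K' = 74 4a 44 00.
K' ⊕ ipad = 42 7c 72 36.  K' ⊕ opad = 28 16 18 5c.
Inner input = (K'⊕ipad) ∥ m = 42 7c 72 36 ∥ 7e 3f 47.
Inner hash: sum = 66+124+114+54+126+63+71 = 618 → 02 6a.
Outer input = (K'⊕opad) ∥ inner = 28 16 18 5c ∥ 02 6a.
Outer hash (tag): sum = 40+22+24+92+2+106 = 286 → 01 1e.

011e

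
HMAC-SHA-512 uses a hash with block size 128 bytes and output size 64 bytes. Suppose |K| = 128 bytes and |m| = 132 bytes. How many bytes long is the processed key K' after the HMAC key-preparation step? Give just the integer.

128

Key is 128 ≤ 128 bytes, zero-padded: |K'| = 128.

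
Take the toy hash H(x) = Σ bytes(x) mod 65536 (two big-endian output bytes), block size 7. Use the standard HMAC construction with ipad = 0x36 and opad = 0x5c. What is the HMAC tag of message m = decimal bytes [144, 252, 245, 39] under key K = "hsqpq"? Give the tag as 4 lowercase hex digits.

Key "hsqpq" = 68 73 71 70 71 is 5 bytes ≤ B = 7; zero-pad to 7 bytes: K' = 68 73 71 70 71 00 00.
K' ⊕ ipad = 5e 45 47 46 47 36 36.  K' ⊕ opad = 34 2f 2d 2c 2d 5c 5c.
Inner input = (K'⊕ipad) ∥ m = 5e 45 47 46 47 36 36 ∥ 90 fc f5 27.
Inner hash: sum = 94+69+71+70+71+54+54+144+252+245+39 = 1163 → 04 8b.
Outer input = (K'⊕opad) ∥ inner = 34 2f 2d 2c 2d 5c 5c ∥ 04 8b.
Outer hash (tag): sum = 52+47+45+44+45+92+92+4+139 = 560 → 02 30.

0230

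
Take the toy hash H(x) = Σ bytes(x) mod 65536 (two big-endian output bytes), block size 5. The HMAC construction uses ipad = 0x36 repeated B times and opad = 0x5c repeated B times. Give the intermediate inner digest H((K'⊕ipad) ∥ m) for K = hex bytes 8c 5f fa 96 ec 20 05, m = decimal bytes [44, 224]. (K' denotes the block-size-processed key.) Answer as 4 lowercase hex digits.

Key hex bytes 8c 5f fa 96 ec 20 05 is 7 bytes > B = 5, so hash it first: H(key) = 03 8c, then zero-pad to 5 bytes: K' = 03 8c 00 00 00.
K' ⊕ ipad = 35 ba 36 36 36.
Inner input = 35 ba 36 36 36 ∥ 2c e0.
Inner hash: sum = 53+186+54+54+54+44+224 = 669 → 02 9d.

029d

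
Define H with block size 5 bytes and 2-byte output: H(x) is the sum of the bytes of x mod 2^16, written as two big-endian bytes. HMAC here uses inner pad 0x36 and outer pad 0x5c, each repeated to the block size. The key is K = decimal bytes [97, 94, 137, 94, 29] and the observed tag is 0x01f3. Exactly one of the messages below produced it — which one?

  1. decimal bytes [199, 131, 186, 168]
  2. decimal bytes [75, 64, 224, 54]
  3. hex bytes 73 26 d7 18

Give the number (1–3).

3

Key decimal bytes [97, 94, 137, 94, 29] = 61 5e 89 5e 1d is exactly B = 5 bytes: K' = 61 5e 89 5e 1d.
K' ⊕ ipad = 57 68 bf 68 2b; K' ⊕ opad = 3d 02 d5 02 41.
m1: inner = H(57 68 bf 68 2b c7 83 ba a8) = 04 bd; tag = H(3d 02 d5 02 41 04 bd) = 0218
m2: inner = H(57 68 bf 68 2b 4b 40 e0 36) = 03 b2; tag = H(3d 02 d5 02 41 03 b2) = 020c
m3: inner = H(57 68 bf 68 2b 73 26 d7 18) = 03 99; tag = H(3d 02 d5 02 41 03 99) = 01f3 ← matches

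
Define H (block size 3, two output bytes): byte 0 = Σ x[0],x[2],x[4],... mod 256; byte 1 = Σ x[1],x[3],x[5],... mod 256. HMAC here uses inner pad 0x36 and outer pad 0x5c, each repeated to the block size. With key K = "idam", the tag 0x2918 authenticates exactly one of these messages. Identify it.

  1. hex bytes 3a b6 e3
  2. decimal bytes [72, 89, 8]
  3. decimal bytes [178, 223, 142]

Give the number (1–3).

2

Key "idam" = 69 64 61 6d is 4 bytes > B = 3, so hash it first: H(key) = ca d1, then zero-pad to 3 bytes: K' = ca d1 00.
K' ⊕ ipad = fc e7 36; K' ⊕ opad = 96 8d 5c.
m1: inner = H(fc e7 36 3a b6 e3) = e8 04; tag = H(96 8d 5c e8 04) = f675
m2: inner = H(fc e7 36 48 59 08) = 8b 37; tag = H(96 8d 5c 8b 37) = 2918 ← matches
m3: inner = H(fc e7 36 b2 df 8e) = 11 27; tag = H(96 8d 5c 11 27) = 199e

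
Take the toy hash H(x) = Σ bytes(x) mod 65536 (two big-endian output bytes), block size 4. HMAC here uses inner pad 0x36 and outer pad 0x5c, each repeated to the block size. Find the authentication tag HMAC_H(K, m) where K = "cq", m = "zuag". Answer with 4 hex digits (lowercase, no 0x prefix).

01e5

Key "cq" = 63 71 is 2 bytes ≤ B = 4; zero-pad to 4 bytes: K' = 63 71 00 00.
K' ⊕ ipad = 55 47 36 36.  K' ⊕ opad = 3f 2d 5c 5c.
Inner input = (K'⊕ipad) ∥ m = 55 47 36 36 ∥ 7a 75 61 67.
Inner hash: sum = 85+71+54+54+122+117+97+103 = 703 → 02 bf.
Outer input = (K'⊕opad) ∥ inner = 3f 2d 5c 5c ∥ 02 bf.
Outer hash (tag): sum = 63+45+92+92+2+191 = 485 → 01 e5.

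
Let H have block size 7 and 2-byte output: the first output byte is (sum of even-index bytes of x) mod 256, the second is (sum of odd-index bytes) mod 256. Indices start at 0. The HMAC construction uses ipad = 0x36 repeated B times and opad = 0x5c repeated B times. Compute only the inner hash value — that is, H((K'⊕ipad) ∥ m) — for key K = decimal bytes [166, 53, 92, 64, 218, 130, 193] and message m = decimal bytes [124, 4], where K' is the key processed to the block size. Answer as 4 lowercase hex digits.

e1a9

Key decimal bytes [166, 53, 92, 64, 218, 130, 193] = a6 35 5c 40 da 82 c1 is exactly B = 7 bytes: K' = a6 35 5c 40 da 82 c1.
K' ⊕ ipad = 90 03 6a 76 ec b4 f7.
Inner input = 90 03 6a 76 ec b4 f7 ∥ 7c 04.
Inner hash: even-index sum = 737 mod 256 = 225; odd-index sum = 425 mod 256 = 169 → e1 a9.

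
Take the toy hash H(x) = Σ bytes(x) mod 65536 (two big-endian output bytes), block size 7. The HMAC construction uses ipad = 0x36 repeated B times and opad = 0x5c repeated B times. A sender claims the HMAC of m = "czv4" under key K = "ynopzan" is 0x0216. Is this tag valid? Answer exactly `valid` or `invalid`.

Key "ynopzan" = 79 6e 6f 70 7a 61 6e is exactly B = 7 bytes: K' = 79 6e 6f 70 7a 61 6e.
K' ⊕ ipad = 4f 58 59 46 4c 57 58; K' ⊕ opad = 25 32 33 2c 26 3d 32.
Inner hash: sum = 79+88+89+70+76+87+88+99+122+118+52 = 968 → 03 c8.
Outer hash (recomputed tag): sum = 37+50+51+44+38+61+50+3+200 = 534 → 02 16.
Recomputed tag = 0216; claimed = 0216 → match.

valid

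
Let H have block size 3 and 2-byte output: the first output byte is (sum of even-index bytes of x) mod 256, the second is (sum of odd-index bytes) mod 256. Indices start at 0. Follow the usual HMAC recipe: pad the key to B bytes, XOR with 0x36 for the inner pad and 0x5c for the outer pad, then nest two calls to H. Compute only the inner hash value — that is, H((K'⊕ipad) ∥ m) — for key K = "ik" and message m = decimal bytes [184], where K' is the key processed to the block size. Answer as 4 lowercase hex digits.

9515

Key "ik" = 69 6b is 2 bytes ≤ B = 3; zero-pad to 3 bytes: K' = 69 6b 00.
K' ⊕ ipad = 5f 5d 36.
Inner input = 5f 5d 36 ∥ b8.
Inner hash: even-index sum = 149 mod 256 = 149; odd-index sum = 277 mod 256 = 21 → 95 15.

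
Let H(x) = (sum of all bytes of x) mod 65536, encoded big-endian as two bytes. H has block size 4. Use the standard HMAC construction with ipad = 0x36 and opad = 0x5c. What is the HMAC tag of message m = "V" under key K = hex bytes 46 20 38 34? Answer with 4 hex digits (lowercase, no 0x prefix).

024e

Key hex bytes 46 20 38 34 is exactly B = 4 bytes: K' = 46 20 38 34.
K' ⊕ ipad = 70 16 0e 02.  K' ⊕ opad = 1a 7c 64 68.
Inner input = (K'⊕ipad) ∥ m = 70 16 0e 02 ∥ 56.
Inner hash: sum = 112+22+14+2+86 = 236 → 00 ec.
Outer input = (K'⊕opad) ∥ inner = 1a 7c 64 68 ∥ 00 ec.
Outer hash (tag): sum = 26+124+100+104+0+236 = 590 → 02 4e.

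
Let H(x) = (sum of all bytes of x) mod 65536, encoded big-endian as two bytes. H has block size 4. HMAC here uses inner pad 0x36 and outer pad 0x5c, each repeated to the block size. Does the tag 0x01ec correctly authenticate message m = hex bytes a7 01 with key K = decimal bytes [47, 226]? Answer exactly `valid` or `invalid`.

Key decimal bytes [47, 226] = 2f e2 is 2 bytes ≤ B = 4; zero-pad to 4 bytes: K' = 2f e2 00 00.
K' ⊕ ipad = 19 d4 36 36; K' ⊕ opad = 73 be 5c 5c.
Inner hash: sum = 25+212+54+54+167+1 = 513 → 02 01.
Outer hash (recomputed tag): sum = 115+190+92+92+2+1 = 492 → 01 ec.
Recomputed tag = 01ec; claimed = 01ec → match.

valid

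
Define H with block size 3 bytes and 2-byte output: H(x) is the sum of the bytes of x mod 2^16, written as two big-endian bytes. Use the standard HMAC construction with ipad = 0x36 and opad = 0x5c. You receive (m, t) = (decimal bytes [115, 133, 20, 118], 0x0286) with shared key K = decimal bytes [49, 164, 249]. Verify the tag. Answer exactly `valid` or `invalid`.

invalid

Key decimal bytes [49, 164, 249] = 31 a4 f9 is exactly B = 3 bytes: K' = 31 a4 f9.
K' ⊕ ipad = 07 92 cf; K' ⊕ opad = 6d f8 a5.
Inner hash: sum = 7+146+207+115+133+20+118 = 746 → 02 ea.
Outer hash (recomputed tag): sum = 109+248+165+2+234 = 758 → 02 f6.
Recomputed tag = 02f6; claimed = 0286 → mismatch.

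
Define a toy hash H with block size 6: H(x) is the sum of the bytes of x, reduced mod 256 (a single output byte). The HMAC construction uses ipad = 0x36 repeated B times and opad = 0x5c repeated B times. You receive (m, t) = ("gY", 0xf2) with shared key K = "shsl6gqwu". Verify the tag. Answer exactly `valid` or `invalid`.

invalid

Key "shsl6gqwu" = 73 68 73 6c 36 67 71 77 75 is 9 bytes > B = 6, so hash it first: H(key) = b4, then zero-pad to 6 bytes: K' = b4 00 00 00 00 00.
K' ⊕ ipad = 82 36 36 36 36 36; K' ⊕ opad = e8 5c 5c 5c 5c 5c.
Inner hash: sum = 130+54+54+54+54+54+103+89 = 592; mod 256 = 80 → 50.
Outer hash (recomputed tag): sum = 232+92+92+92+92+92+80 = 772; mod 256 = 4 → 04.
Recomputed tag = 04; claimed = f2 → mismatch.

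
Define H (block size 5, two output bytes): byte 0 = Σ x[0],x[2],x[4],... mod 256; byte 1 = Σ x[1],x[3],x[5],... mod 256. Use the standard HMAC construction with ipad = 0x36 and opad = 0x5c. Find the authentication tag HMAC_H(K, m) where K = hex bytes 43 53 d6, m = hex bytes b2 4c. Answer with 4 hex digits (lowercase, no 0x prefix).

5242

Key hex bytes 43 53 d6 is 3 bytes ≤ B = 5; zero-pad to 5 bytes: K' = 43 53 d6 00 00.
K' ⊕ ipad = 75 65 e0 36 36.  K' ⊕ opad = 1f 0f 8a 5c 5c.
Inner input = (K'⊕ipad) ∥ m = 75 65 e0 36 36 ∥ b2 4c.
Inner hash: even-index sum = 471 mod 256 = 215; odd-index sum = 333 mod 256 = 77 → d7 4d.
Outer input = (K'⊕opad) ∥ inner = 1f 0f 8a 5c 5c ∥ d7 4d.
Outer hash (tag): even-index sum = 338 mod 256 = 82; odd-index sum = 322 mod 256 = 66 → 52 42.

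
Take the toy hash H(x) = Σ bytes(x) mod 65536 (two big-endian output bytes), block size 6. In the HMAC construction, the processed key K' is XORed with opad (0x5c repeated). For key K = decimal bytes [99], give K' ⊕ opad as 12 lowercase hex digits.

3f5c5c5c5c5c

Key decimal bytes [99] = 63 is 1 byte ≤ B = 6; zero-pad to 6 bytes: K' = 63 00 00 00 00 00.
XOR each byte with 0x5c: 63⊕5c=3f, 00⊕5c=5c, 00⊕5c=5c, 00⊕5c=5c, 00⊕5c=5c, 00⊕5c=5c.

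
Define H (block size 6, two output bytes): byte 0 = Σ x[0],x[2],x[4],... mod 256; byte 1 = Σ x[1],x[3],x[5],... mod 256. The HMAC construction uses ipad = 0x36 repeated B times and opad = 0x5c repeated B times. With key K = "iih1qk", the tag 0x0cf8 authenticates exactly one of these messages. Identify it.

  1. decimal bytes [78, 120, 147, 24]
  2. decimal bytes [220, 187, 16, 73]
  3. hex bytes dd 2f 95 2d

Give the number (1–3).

3

Key "iih1qk" = 69 69 68 31 71 6b is exactly B = 6 bytes: K' = 69 69 68 31 71 6b.
K' ⊕ ipad = 5f 5f 5e 07 47 5d; K' ⊕ opad = 35 35 34 6d 2d 37.
m1: inner = H(5f 5f 5e 07 47 5d 4e 78 93 18) = e5 53; tag = H(35 35 34 6d 2d 37 e5 53) = 7b2c
m2: inner = H(5f 5f 5e 07 47 5d dc bb 10 49) = f0 c7; tag = H(35 35 34 6d 2d 37 f0 c7) = 86a0
m3: inner = H(5f 5f 5e 07 47 5d dd 2f 95 2d) = 76 1f; tag = H(35 35 34 6d 2d 37 76 1f) = 0cf8 ← matches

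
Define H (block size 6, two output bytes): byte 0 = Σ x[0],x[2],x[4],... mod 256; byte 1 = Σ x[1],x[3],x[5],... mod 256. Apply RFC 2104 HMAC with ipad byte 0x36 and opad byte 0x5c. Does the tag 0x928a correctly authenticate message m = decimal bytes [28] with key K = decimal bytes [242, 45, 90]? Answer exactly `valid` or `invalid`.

Key decimal bytes [242, 45, 90] = f2 2d 5a is 3 bytes ≤ B = 6; zero-pad to 6 bytes: K' = f2 2d 5a 00 00 00.
K' ⊕ ipad = c4 1b 6c 36 36 36; K' ⊕ opad = ae 71 06 5c 5c 5c.
Inner hash: even-index sum = 386 mod 256 = 130; odd-index sum = 135 mod 256 = 135 → 82 87.
Outer hash (recomputed tag): even-index sum = 402 mod 256 = 146; odd-index sum = 432 mod 256 = 176 → 92 b0.
Recomputed tag = 92b0; claimed = 928a → mismatch.

invalid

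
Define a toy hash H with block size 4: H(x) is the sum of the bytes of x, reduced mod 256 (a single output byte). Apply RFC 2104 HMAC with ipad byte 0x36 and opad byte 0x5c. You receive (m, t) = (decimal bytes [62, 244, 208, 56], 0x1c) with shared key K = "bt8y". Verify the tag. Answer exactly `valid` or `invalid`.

Key "bt8y" = 62 74 38 79 is exactly B = 4 bytes: K' = 62 74 38 79.
K' ⊕ ipad = 54 42 0e 4f; K' ⊕ opad = 3e 28 64 25.
Inner hash: sum = 84+66+14+79+62+244+208+56 = 813; mod 256 = 45 → 2d.
Outer hash (recomputed tag): sum = 62+40+100+37+45 = 284; mod 256 = 28 → 1c.
Recomputed tag = 1c; claimed = 1c → match.

valid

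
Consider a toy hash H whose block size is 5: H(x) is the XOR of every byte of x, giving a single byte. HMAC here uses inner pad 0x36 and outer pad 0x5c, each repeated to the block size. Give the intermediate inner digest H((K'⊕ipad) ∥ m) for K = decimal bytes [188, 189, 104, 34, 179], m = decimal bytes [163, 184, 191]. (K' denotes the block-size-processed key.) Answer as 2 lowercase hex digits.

6a

Key decimal bytes [188, 189, 104, 34, 179] = bc bd 68 22 b3 is exactly B = 5 bytes: K' = bc bd 68 22 b3.
K' ⊕ ipad = 8a 8b 5e 14 85.
Inner input = 8a 8b 5e 14 85 ∥ a3 b8 bf.
Inner hash: XOR 8a⊕8b⊕5e⊕14⊕85⊕a3⊕b8⊕bf = 6a.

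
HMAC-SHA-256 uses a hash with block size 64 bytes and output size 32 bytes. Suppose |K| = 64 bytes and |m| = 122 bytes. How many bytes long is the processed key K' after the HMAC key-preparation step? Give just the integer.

Key is 64 ≤ 64 bytes, zero-padded: |K'| = 64.

64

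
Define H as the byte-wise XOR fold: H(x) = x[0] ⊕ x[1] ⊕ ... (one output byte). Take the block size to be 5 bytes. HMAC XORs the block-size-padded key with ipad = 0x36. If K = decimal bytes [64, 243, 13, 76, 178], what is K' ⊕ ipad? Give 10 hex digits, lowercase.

76c53b7a84

Key decimal bytes [64, 243, 13, 76, 178] = 40 f3 0d 4c b2 is exactly B = 5 bytes: K' = 40 f3 0d 4c b2.
XOR each byte with 0x36: 40⊕36=76, f3⊕36=c5, 0d⊕36=3b, 4c⊕36=7a, b2⊕36=84.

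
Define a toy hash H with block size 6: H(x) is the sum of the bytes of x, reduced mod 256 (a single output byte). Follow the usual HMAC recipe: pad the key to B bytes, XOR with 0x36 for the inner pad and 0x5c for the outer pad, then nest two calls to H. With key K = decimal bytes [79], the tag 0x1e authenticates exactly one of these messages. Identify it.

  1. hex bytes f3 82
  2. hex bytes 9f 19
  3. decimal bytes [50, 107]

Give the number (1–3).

Key decimal bytes [79] = 4f is 1 byte ≤ B = 6; zero-pad to 6 bytes: K' = 4f 00 00 00 00 00.
K' ⊕ ipad = 79 36 36 36 36 36; K' ⊕ opad = 13 5c 5c 5c 5c 5c.
m1: inner = H(79 36 36 36 36 36 f3 82) = fc; tag = H(13 5c 5c 5c 5c 5c fc) = db
m2: inner = H(79 36 36 36 36 36 9f 19) = 3f; tag = H(13 5c 5c 5c 5c 5c 3f) = 1e ← matches
m3: inner = H(79 36 36 36 36 36 32 6b) = 24; tag = H(13 5c 5c 5c 5c 5c 24) = 03

2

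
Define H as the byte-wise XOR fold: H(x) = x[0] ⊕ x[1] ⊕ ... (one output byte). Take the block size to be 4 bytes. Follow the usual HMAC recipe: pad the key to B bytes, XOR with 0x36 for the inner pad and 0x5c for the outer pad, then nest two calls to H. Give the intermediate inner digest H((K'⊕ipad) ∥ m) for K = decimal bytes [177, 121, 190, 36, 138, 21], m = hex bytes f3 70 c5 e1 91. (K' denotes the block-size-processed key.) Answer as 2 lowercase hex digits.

Key decimal bytes [177, 121, 190, 36, 138, 21] = b1 79 be 24 8a 15 is 6 bytes > B = 4, so hash it first: H(key) = cd, then zero-pad to 4 bytes: K' = cd 00 00 00.
K' ⊕ ipad = fb 36 36 36.
Inner input = fb 36 36 36 ∥ f3 70 c5 e1 91.
Inner hash: XOR fb⊕36⊕36⊕36⊕f3⊕70⊕c5⊕e1⊕91 = fb.

fb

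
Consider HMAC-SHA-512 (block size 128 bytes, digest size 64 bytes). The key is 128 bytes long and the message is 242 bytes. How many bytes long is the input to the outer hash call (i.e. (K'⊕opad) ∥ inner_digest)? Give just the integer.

Key is 128 ≤ 128 bytes, zero-padded: |K'| = 128.
Outer input = (K'⊕opad) ∥ H(inner) → 128 + 64 = 192 bytes.

192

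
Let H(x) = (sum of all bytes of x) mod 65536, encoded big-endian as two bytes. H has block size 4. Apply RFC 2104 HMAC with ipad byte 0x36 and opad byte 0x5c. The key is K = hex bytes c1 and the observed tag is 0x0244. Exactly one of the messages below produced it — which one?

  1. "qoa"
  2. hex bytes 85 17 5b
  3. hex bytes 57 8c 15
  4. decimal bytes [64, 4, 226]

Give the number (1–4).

3

Key hex bytes c1 is 1 byte ≤ B = 4; zero-pad to 4 bytes: K' = c1 00 00 00.
K' ⊕ ipad = f7 36 36 36; K' ⊕ opad = 9d 5c 5c 5c.
m1: inner = H(f7 36 36 36 71 6f 61) = 02 da; tag = H(9d 5c 5c 5c 02 da) = 028d
m2: inner = H(f7 36 36 36 85 17 5b) = 02 90; tag = H(9d 5c 5c 5c 02 90) = 0243
m3: inner = H(f7 36 36 36 57 8c 15) = 02 91; tag = H(9d 5c 5c 5c 02 91) = 0244 ← matches
m4: inner = H(f7 36 36 36 40 04 e2) = 02 bf; tag = H(9d 5c 5c 5c 02 bf) = 0272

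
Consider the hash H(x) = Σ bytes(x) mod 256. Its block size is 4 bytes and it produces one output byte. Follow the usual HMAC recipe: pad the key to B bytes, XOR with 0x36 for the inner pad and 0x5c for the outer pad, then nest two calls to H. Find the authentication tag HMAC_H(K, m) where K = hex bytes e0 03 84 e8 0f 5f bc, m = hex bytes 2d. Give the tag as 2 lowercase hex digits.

57

Key hex bytes e0 03 84 e8 0f 5f bc is 7 bytes > B = 4, so hash it first: H(key) = 79, then zero-pad to 4 bytes: K' = 79 00 00 00.
K' ⊕ ipad = 4f 36 36 36.  K' ⊕ opad = 25 5c 5c 5c.
Inner input = (K'⊕ipad) ∥ m = 4f 36 36 36 ∥ 2d.
Inner hash: sum = 79+54+54+54+45 = 286; mod 256 = 30 → 1e.
Outer input = (K'⊕opad) ∥ inner = 25 5c 5c 5c ∥ 1e.
Outer hash (tag): sum = 37+92+92+92+30 = 343; mod 256 = 87 → 57.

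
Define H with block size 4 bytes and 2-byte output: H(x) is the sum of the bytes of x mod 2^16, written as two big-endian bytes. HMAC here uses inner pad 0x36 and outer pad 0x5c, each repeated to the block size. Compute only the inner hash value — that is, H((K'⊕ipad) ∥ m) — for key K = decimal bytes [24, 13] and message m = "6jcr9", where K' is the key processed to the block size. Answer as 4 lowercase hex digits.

0283

Key decimal bytes [24, 13] = 18 0d is 2 bytes ≤ B = 4; zero-pad to 4 bytes: K' = 18 0d 00 00.
K' ⊕ ipad = 2e 3b 36 36.
Inner input = 2e 3b 36 36 ∥ 36 6a 63 72 39.
Inner hash: sum = 46+59+54+54+54+106+99+114+57 = 643 → 02 83.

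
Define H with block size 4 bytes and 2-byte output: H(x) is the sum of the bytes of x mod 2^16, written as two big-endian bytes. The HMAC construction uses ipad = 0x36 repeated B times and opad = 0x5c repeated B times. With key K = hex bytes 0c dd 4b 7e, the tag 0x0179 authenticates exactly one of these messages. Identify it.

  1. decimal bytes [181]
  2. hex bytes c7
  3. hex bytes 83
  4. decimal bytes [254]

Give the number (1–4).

Key hex bytes 0c dd 4b 7e is exactly B = 4 bytes: K' = 0c dd 4b 7e.
K' ⊕ ipad = 3a eb 7d 48; K' ⊕ opad = 50 81 17 22.
m1: inner = H(3a eb 7d 48 b5) = 02 9f; tag = H(50 81 17 22 02 9f) = 01ab
m2: inner = H(3a eb 7d 48 c7) = 02 b1; tag = H(50 81 17 22 02 b1) = 01bd
m3: inner = H(3a eb 7d 48 83) = 02 6d; tag = H(50 81 17 22 02 6d) = 0179 ← matches
m4: inner = H(3a eb 7d 48 fe) = 02 e8; tag = H(50 81 17 22 02 e8) = 01f4

3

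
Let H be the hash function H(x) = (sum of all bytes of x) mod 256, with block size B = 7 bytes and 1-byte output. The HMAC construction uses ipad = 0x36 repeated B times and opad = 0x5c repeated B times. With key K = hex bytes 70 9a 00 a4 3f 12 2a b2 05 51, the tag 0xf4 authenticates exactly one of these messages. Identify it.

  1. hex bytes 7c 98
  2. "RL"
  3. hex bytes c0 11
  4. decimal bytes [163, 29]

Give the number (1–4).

1

Key hex bytes 70 9a 00 a4 3f 12 2a b2 05 51 is 10 bytes > B = 7, so hash it first: H(key) = 31, then zero-pad to 7 bytes: K' = 31 00 00 00 00 00 00.
K' ⊕ ipad = 07 36 36 36 36 36 36; K' ⊕ opad = 6d 5c 5c 5c 5c 5c 5c.
m1: inner = H(07 36 36 36 36 36 36 7c 98) = 5f; tag = H(6d 5c 5c 5c 5c 5c 5c 5f) = f4 ← matches
m2: inner = H(07 36 36 36 36 36 36 52 4c) = e9; tag = H(6d 5c 5c 5c 5c 5c 5c e9) = 7e
m3: inner = H(07 36 36 36 36 36 36 c0 11) = 1c; tag = H(6d 5c 5c 5c 5c 5c 5c 1c) = b1
m4: inner = H(07 36 36 36 36 36 36 a3 1d) = 0b; tag = H(6d 5c 5c 5c 5c 5c 5c 0b) = a0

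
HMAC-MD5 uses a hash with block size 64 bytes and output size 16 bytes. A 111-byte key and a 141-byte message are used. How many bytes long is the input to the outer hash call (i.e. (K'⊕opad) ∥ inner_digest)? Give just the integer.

Key is 111 > 64 bytes, so it is hashed to 16 bytes then zero-padded to 64: |K'| = 64.
Outer input = (K'⊕opad) ∥ H(inner) → 64 + 16 = 80 bytes.

80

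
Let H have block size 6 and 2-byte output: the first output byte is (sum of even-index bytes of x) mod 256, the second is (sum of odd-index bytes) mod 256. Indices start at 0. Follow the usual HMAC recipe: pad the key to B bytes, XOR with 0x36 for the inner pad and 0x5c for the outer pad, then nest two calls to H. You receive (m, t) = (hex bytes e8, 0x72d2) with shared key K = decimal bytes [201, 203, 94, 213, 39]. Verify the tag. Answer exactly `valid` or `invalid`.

Key decimal bytes [201, 203, 94, 213, 39] = c9 cb 5e d5 27 is 5 bytes ≤ B = 6; zero-pad to 6 bytes: K' = c9 cb 5e d5 27 00.
K' ⊕ ipad = ff fd 68 e3 11 36; K' ⊕ opad = 95 97 02 89 7b 5c.
Inner hash: even-index sum = 608 mod 256 = 96; odd-index sum = 534 mod 256 = 22 → 60 16.
Outer hash (recomputed tag): even-index sum = 370 mod 256 = 114; odd-index sum = 402 mod 256 = 146 → 72 92.
Recomputed tag = 7292; claimed = 72d2 → mismatch.

invalid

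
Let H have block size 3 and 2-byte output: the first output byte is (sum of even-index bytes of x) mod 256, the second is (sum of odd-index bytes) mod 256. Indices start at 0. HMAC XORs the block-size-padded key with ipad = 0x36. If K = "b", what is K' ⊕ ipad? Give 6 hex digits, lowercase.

543636

Key "b" = 62 is 1 byte ≤ B = 3; zero-pad to 3 bytes: K' = 62 00 00.
XOR each byte with 0x36: 62⊕36=54, 00⊕36=36, 00⊕36=36.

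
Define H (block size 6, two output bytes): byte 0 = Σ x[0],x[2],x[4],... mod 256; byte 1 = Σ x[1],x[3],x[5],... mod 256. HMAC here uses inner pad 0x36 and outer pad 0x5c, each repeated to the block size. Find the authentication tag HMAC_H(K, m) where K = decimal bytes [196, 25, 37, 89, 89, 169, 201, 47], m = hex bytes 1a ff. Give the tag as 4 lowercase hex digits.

d2b5

Key decimal bytes [196, 25, 37, 89, 89, 169, 201, 47] = c4 19 25 59 59 a9 c9 2f is 8 bytes > B = 6, so hash it first: H(key) = 0b 4a, then zero-pad to 6 bytes: K' = 0b 4a 00 00 00 00.
K' ⊕ ipad = 3d 7c 36 36 36 36.  K' ⊕ opad = 57 16 5c 5c 5c 5c.
Inner input = (K'⊕ipad) ∥ m = 3d 7c 36 36 36 36 ∥ 1a ff.
Inner hash: even-index sum = 195 mod 256 = 195; odd-index sum = 487 mod 256 = 231 → c3 e7.
Outer input = (K'⊕opad) ∥ inner = 57 16 5c 5c 5c 5c ∥ c3 e7.
Outer hash (tag): even-index sum = 466 mod 256 = 210; odd-index sum = 437 mod 256 = 181 → d2 b5.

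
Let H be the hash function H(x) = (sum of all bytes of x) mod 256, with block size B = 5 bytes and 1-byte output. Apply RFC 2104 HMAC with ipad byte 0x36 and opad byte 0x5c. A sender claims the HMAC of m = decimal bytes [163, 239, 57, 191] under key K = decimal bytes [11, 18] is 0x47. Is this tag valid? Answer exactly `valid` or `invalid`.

Key decimal bytes [11, 18] = 0b 12 is 2 bytes ≤ B = 5; zero-pad to 5 bytes: K' = 0b 12 00 00 00.
K' ⊕ ipad = 3d 24 36 36 36; K' ⊕ opad = 57 4e 5c 5c 5c.
Inner hash: sum = 61+36+54+54+54+163+239+57+191 = 909; mod 256 = 141 → 8d.
Outer hash (recomputed tag): sum = 87+78+92+92+92+141 = 582; mod 256 = 70 → 46.
Recomputed tag = 46; claimed = 47 → mismatch.

invalid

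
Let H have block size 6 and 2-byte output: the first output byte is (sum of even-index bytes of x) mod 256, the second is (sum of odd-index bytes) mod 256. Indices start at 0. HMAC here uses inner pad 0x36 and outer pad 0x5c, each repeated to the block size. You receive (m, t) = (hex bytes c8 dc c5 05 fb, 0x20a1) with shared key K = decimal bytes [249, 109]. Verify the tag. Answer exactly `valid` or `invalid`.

Key decimal bytes [249, 109] = f9 6d is 2 bytes ≤ B = 6; zero-pad to 6 bytes: K' = f9 6d 00 00 00 00.
K' ⊕ ipad = cf 5b 36 36 36 36; K' ⊕ opad = a5 31 5c 5c 5c 5c.
Inner hash: even-index sum = 963 mod 256 = 195; odd-index sum = 424 mod 256 = 168 → c3 a8.
Outer hash (recomputed tag): even-index sum = 544 mod 256 = 32; odd-index sum = 401 mod 256 = 145 → 20 91.
Recomputed tag = 2091; claimed = 20a1 → mismatch.

invalid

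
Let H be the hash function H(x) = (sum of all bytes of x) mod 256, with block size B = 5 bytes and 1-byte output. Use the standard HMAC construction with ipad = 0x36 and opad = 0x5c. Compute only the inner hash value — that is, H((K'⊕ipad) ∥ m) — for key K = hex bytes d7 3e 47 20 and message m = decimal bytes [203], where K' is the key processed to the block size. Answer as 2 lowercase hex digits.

Key hex bytes d7 3e 47 20 is 4 bytes ≤ B = 5; zero-pad to 5 bytes: K' = d7 3e 47 20 00.
K' ⊕ ipad = e1 08 71 16 36.
Inner input = e1 08 71 16 36 ∥ cb.
Inner hash: sum = 225+8+113+22+54+203 = 625; mod 256 = 113 → 71.

71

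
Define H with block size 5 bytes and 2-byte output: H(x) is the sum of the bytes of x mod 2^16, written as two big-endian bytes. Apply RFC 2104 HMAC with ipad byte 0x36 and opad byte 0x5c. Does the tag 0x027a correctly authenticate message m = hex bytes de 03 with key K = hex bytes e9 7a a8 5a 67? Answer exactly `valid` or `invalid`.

valid

Key hex bytes e9 7a a8 5a 67 is exactly B = 5 bytes: K' = e9 7a a8 5a 67.
K' ⊕ ipad = df 4c 9e 6c 51; K' ⊕ opad = b5 26 f4 06 3b.
Inner hash: sum = 223+76+158+108+81+222+3 = 871 → 03 67.
Outer hash (recomputed tag): sum = 181+38+244+6+59+3+103 = 634 → 02 7a.
Recomputed tag = 027a; claimed = 027a → match.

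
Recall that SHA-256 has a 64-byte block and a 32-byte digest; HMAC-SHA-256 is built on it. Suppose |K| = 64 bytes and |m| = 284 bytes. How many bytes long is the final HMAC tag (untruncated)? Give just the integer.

32

The tag is one SHA-256 digest: 32 bytes.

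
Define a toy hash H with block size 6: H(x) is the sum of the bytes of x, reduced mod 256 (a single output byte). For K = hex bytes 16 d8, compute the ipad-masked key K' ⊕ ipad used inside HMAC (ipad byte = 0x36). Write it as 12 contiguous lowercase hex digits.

Key hex bytes 16 d8 is 2 bytes ≤ B = 6; zero-pad to 6 bytes: K' = 16 d8 00 00 00 00.
XOR each byte with 0x36: 16⊕36=20, d8⊕36=ee, 00⊕36=36, 00⊕36=36, 00⊕36=36, 00⊕36=36.

20ee36363636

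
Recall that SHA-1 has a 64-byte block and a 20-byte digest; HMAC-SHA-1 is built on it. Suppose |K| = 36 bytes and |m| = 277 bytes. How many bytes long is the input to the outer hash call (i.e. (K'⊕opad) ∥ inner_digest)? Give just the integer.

84

Key is 36 ≤ 64 bytes, zero-padded: |K'| = 64.
Outer input = (K'⊕opad) ∥ H(inner) → 64 + 20 = 84 bytes.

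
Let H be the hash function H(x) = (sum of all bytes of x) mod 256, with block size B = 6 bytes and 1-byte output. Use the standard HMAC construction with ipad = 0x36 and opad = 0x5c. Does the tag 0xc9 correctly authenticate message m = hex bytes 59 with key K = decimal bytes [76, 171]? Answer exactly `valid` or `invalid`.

Key decimal bytes [76, 171] = 4c ab is 2 bytes ≤ B = 6; zero-pad to 6 bytes: K' = 4c ab 00 00 00 00.
K' ⊕ ipad = 7a 9d 36 36 36 36; K' ⊕ opad = 10 f7 5c 5c 5c 5c.
Inner hash: sum = 122+157+54+54+54+54+89 = 584; mod 256 = 72 → 48.
Outer hash (recomputed tag): sum = 16+247+92+92+92+92+72 = 703; mod 256 = 191 → bf.
Recomputed tag = bf; claimed = c9 → mismatch.

invalid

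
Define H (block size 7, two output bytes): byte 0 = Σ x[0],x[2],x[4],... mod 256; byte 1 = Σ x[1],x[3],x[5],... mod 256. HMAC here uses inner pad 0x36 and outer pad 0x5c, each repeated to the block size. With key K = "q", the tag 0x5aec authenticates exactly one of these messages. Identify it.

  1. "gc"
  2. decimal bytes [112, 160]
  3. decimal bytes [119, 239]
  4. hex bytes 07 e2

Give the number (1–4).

Key "q" = 71 is 1 byte ≤ B = 7; zero-pad to 7 bytes: K' = 71 00 00 00 00 00 00.
K' ⊕ ipad = 47 36 36 36 36 36 36; K' ⊕ opad = 2d 5c 5c 5c 5c 5c 5c.
m1: inner = H(47 36 36 36 36 36 36 67 63) = 4c 09; tag = H(2d 5c 5c 5c 5c 5c 5c 4c 09) = 4a60
m2: inner = H(47 36 36 36 36 36 36 70 a0) = 89 12; tag = H(2d 5c 5c 5c 5c 5c 5c 89 12) = 539d
m3: inner = H(47 36 36 36 36 36 36 77 ef) = d8 19; tag = H(2d 5c 5c 5c 5c 5c 5c d8 19) = 5aec ← matches
m4: inner = H(47 36 36 36 36 36 36 07 e2) = cb a9; tag = H(2d 5c 5c 5c 5c 5c 5c cb a9) = eadf

3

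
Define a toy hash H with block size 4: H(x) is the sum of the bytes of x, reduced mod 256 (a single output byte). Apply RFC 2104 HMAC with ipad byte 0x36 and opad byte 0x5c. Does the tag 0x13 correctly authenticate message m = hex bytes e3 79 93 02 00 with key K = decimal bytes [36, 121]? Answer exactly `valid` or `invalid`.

Key decimal bytes [36, 121] = 24 79 is 2 bytes ≤ B = 4; zero-pad to 4 bytes: K' = 24 79 00 00.
K' ⊕ ipad = 12 4f 36 36; K' ⊕ opad = 78 25 5c 5c.
Inner hash: sum = 18+79+54+54+227+121+147+2+0 = 702; mod 256 = 190 → be.
Outer hash (recomputed tag): sum = 120+37+92+92+190 = 531; mod 256 = 19 → 13.
Recomputed tag = 13; claimed = 13 → match.

valid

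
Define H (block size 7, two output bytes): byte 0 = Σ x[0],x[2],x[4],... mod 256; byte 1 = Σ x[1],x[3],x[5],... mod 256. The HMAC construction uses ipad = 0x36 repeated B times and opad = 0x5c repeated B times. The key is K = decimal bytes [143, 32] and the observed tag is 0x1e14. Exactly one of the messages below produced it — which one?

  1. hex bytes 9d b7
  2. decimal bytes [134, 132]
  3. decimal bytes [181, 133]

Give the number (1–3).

Key decimal bytes [143, 32] = 8f 20 is 2 bytes ≤ B = 7; zero-pad to 7 bytes: K' = 8f 20 00 00 00 00 00.
K' ⊕ ipad = b9 16 36 36 36 36 36; K' ⊕ opad = d3 7c 5c 5c 5c 5c 5c.
m1: inner = H(b9 16 36 36 36 36 36 9d b7) = 12 1f; tag = H(d3 7c 5c 5c 5c 5c 5c 12 1f) = 0646
m2: inner = H(b9 16 36 36 36 36 36 86 84) = df 08; tag = H(d3 7c 5c 5c 5c 5c 5c df 08) = ef13
m3: inner = H(b9 16 36 36 36 36 36 b5 85) = e0 37; tag = H(d3 7c 5c 5c 5c 5c 5c e0 37) = 1e14 ← matches

3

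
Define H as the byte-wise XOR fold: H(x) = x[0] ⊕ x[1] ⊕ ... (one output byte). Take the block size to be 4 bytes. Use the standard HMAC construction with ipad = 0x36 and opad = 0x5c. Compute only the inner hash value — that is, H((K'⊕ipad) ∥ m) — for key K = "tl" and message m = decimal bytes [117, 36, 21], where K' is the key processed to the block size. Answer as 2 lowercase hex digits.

5c

Key "tl" = 74 6c is 2 bytes ≤ B = 4; zero-pad to 4 bytes: K' = 74 6c 00 00.
K' ⊕ ipad = 42 5a 36 36.
Inner input = 42 5a 36 36 ∥ 75 24 15.
Inner hash: XOR 42⊕5a⊕36⊕36⊕75⊕24⊕15 = 5c.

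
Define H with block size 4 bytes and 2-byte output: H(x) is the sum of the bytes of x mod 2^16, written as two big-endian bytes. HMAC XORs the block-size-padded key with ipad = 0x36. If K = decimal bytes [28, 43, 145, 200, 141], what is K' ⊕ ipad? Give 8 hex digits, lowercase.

341b3636

Key decimal bytes [28, 43, 145, 200, 141] = 1c 2b 91 c8 8d is 5 bytes > B = 4, so hash it first: H(key) = 02 2d, then zero-pad to 4 bytes: K' = 02 2d 00 00.
XOR each byte with 0x36: 02⊕36=34, 2d⊕36=1b, 00⊕36=36, 00⊕36=36.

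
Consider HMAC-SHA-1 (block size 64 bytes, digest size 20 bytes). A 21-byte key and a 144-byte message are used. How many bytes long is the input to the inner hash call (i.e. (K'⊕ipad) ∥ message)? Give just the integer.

Key is 21 ≤ 64 bytes, zero-padded: |K'| = 64.
Inner input = (K'⊕ipad) ∥ m → 64 + 144 = 208 bytes.

208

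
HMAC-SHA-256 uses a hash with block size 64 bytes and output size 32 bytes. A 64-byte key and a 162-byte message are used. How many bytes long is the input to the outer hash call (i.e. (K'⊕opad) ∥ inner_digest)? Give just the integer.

96

Key is 64 ≤ 64 bytes, zero-padded: |K'| = 64.
Outer input = (K'⊕opad) ∥ H(inner) → 64 + 32 = 96 bytes.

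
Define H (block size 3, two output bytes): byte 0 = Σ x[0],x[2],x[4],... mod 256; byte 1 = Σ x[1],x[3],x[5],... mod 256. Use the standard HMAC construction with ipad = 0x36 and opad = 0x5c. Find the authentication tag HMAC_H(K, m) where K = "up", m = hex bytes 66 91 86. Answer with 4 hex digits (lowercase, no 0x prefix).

b736

Key "up" = 75 70 is 2 bytes ≤ B = 3; zero-pad to 3 bytes: K' = 75 70 00.
K' ⊕ ipad = 43 46 36.  K' ⊕ opad = 29 2c 5c.
Inner input = (K'⊕ipad) ∥ m = 43 46 36 ∥ 66 91 86.
Inner hash: even-index sum = 266 mod 256 = 10; odd-index sum = 306 mod 256 = 50 → 0a 32.
Outer input = (K'⊕opad) ∥ inner = 29 2c 5c ∥ 0a 32.
Outer hash (tag): even-index sum = 183 mod 256 = 183; odd-index sum = 54 mod 256 = 54 → b7 36.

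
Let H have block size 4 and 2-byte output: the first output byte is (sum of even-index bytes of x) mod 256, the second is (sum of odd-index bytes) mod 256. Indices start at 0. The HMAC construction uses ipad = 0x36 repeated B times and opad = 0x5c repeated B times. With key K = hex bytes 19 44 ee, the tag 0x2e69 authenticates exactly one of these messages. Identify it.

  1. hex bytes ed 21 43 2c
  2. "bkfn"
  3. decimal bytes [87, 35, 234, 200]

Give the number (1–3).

1

Key hex bytes 19 44 ee is 3 bytes ≤ B = 4; zero-pad to 4 bytes: K' = 19 44 ee 00.
K' ⊕ ipad = 2f 72 d8 36; K' ⊕ opad = 45 18 b2 5c.
m1: inner = H(2f 72 d8 36 ed 21 43 2c) = 37 f5; tag = H(45 18 b2 5c 37 f5) = 2e69 ← matches
m2: inner = H(2f 72 d8 36 62 6b 66 6e) = cf 81; tag = H(45 18 b2 5c cf 81) = c6f5
m3: inner = H(2f 72 d8 36 57 23 ea c8) = 48 93; tag = H(45 18 b2 5c 48 93) = 3f07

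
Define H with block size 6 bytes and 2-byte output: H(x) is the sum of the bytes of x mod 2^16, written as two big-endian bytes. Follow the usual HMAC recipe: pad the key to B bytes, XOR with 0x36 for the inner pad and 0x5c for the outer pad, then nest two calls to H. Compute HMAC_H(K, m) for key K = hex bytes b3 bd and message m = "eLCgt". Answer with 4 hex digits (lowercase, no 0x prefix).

Key hex bytes b3 bd is 2 bytes ≤ B = 6; zero-pad to 6 bytes: K' = b3 bd 00 00 00 00.
K' ⊕ ipad = 85 8b 36 36 36 36.  K' ⊕ opad = ef e1 5c 5c 5c 5c.
Inner input = (K'⊕ipad) ∥ m = 85 8b 36 36 36 36 ∥ 65 4c 43 67 74.
Inner hash: sum = 133+139+54+54+54+54+101+76+67+103+116 = 951 → 03 b7.
Outer input = (K'⊕opad) ∥ inner = ef e1 5c 5c 5c 5c ∥ 03 b7.
Outer hash (tag): sum = 239+225+92+92+92+92+3+183 = 1018 → 03 fa.

03fa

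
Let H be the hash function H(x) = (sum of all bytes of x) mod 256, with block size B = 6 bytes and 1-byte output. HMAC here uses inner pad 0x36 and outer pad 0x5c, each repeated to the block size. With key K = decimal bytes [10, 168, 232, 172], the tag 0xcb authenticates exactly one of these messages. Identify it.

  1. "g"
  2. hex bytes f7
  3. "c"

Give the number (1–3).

Key decimal bytes [10, 168, 232, 172] = 0a a8 e8 ac is 4 bytes ≤ B = 6; zero-pad to 6 bytes: K' = 0a a8 e8 ac 00 00.
K' ⊕ ipad = 3c 9e de 9a 36 36; K' ⊕ opad = 56 f4 b4 f0 5c 5c.
m1: inner = H(3c 9e de 9a 36 36 67) = 25; tag = H(56 f4 b4 f0 5c 5c 25) = cb ← matches
m2: inner = H(3c 9e de 9a 36 36 f7) = b5; tag = H(56 f4 b4 f0 5c 5c b5) = 5b
m3: inner = H(3c 9e de 9a 36 36 63) = 21; tag = H(56 f4 b4 f0 5c 5c 21) = c7

1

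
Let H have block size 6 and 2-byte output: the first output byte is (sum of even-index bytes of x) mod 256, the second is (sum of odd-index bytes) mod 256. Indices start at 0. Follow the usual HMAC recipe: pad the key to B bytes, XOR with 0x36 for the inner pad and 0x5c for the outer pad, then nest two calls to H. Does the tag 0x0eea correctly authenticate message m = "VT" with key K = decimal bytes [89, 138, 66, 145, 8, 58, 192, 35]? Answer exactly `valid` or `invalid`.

Key decimal bytes [89, 138, 66, 145, 8, 58, 192, 35] = 59 8a 42 91 08 3a c0 23 is 8 bytes > B = 6, so hash it first: H(key) = 63 78, then zero-pad to 6 bytes: K' = 63 78 00 00 00 00.
K' ⊕ ipad = 55 4e 36 36 36 36; K' ⊕ opad = 3f 24 5c 5c 5c 5c.
Inner hash: even-index sum = 279 mod 256 = 23; odd-index sum = 270 mod 256 = 14 → 17 0e.
Outer hash (recomputed tag): even-index sum = 270 mod 256 = 14; odd-index sum = 234 mod 256 = 234 → 0e ea.
Recomputed tag = 0eea; claimed = 0eea → match.

valid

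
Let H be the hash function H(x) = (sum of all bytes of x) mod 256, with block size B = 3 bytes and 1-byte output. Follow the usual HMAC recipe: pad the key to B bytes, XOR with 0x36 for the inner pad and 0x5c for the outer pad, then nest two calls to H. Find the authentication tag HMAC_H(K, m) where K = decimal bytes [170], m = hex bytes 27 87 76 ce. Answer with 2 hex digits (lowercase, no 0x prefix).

Key decimal bytes [170] = aa is 1 byte ≤ B = 3; zero-pad to 3 bytes: K' = aa 00 00.
K' ⊕ ipad = 9c 36 36.  K' ⊕ opad = f6 5c 5c.
Inner input = (K'⊕ipad) ∥ m = 9c 36 36 ∥ 27 87 76 ce.
Inner hash: sum = 156+54+54+39+135+118+206 = 762; mod 256 = 250 → fa.
Outer input = (K'⊕opad) ∥ inner = f6 5c 5c ∥ fa.
Outer hash (tag): sum = 246+92+92+250 = 680; mod 256 = 168 → a8.

a8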